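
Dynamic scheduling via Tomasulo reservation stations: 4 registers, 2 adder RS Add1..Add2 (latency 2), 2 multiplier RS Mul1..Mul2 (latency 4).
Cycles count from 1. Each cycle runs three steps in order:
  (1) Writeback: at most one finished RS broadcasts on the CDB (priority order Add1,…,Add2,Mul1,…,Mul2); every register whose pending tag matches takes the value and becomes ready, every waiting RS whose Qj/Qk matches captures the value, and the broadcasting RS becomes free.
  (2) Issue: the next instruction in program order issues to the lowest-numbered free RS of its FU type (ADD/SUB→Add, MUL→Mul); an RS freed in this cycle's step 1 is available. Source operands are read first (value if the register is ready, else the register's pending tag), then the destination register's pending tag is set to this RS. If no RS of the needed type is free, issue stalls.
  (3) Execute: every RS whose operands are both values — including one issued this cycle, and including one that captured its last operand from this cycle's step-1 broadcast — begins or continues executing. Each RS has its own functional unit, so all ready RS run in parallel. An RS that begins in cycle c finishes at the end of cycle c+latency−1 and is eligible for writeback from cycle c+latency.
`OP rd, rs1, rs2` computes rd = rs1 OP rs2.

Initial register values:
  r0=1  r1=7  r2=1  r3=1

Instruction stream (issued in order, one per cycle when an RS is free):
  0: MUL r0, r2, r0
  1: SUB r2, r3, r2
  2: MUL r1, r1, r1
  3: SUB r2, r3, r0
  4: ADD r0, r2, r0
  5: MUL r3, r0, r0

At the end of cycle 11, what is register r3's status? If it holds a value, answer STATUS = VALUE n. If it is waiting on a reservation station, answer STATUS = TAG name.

  c1: issue MUL r0<-Mul1  regs: r0:Mul1,r1:7,r2:1,r3:1
  c2: issue SUB r2<-Add1  regs: r0:Mul1,r1:7,r2:Add1,r3:1
  c3: issue MUL r1<-Mul2  regs: r0:Mul1,r1:Mul2,r2:Add1,r3:1
  c4: CDB Add1=0; issue SUB r2<-Add1  regs: r0:Mul1,r1:Mul2,r2:Add1,r3:1
  c5: CDB Mul1=1; issue ADD r0<-Add2  regs: r0:Add2,r1:Mul2,r2:Add1,r3:1
  c6: issue MUL r3<-Mul1  regs: r0:Add2,r1:Mul2,r2:Add1,r3:Mul1
  c7: CDB Add1=0  regs: r0:Add2,r1:Mul2,r2:0,r3:Mul1
  c8: CDB Mul2=49  regs: r0:Add2,r1:49,r2:0,r3:Mul1
  c9: CDB Add2=1  regs: r0:1,r1:49,r2:0,r3:Mul1
  c10: -  regs: r0:1,r1:49,r2:0,r3:Mul1
  c11: -  regs: r0:1,r1:49,r2:0,r3:Mul1

STATUS = TAG Mul1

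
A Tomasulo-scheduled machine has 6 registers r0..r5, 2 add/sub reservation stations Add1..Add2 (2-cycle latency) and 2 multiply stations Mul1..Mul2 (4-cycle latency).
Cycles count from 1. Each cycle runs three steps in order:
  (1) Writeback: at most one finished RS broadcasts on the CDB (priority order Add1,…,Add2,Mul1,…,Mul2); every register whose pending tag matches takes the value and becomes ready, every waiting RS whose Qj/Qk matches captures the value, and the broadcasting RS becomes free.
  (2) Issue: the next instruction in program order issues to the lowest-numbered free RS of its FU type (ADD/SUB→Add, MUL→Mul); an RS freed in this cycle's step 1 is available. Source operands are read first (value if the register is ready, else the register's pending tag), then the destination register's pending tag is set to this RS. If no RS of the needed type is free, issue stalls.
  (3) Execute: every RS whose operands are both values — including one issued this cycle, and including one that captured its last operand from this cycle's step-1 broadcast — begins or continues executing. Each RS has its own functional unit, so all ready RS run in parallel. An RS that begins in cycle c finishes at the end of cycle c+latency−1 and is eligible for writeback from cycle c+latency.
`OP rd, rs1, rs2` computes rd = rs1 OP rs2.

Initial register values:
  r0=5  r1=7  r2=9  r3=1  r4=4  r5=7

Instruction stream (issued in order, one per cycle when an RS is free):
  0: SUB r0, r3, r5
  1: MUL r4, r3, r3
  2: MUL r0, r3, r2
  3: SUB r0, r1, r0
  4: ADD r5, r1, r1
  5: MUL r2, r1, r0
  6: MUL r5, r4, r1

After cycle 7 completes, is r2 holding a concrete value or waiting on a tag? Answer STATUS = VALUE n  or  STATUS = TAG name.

STATUS = TAG Mul1

  c1: issue SUB r0<-Add1  regs: r0:Add1,r1:7,r2:9,r3:1,r4:4,r5:7
  c2: issue MUL r4<-Mul1  regs: r0:Add1,r1:7,r2:9,r3:1,r4:Mul1,r5:7
  c3: CDB Add1=-6; issue MUL r0<-Mul2  regs: r0:Mul2,r1:7,r2:9,r3:1,r4:Mul1,r5:7
  c4: issue SUB r0<-Add1  regs: r0:Add1,r1:7,r2:9,r3:1,r4:Mul1,r5:7
  c5: issue ADD r5<-Add2  regs: r0:Add1,r1:7,r2:9,r3:1,r4:Mul1,r5:Add2
  c6: CDB Mul1=1; issue MUL r2<-Mul1  regs: r0:Add1,r1:7,r2:Mul1,r3:1,r4:1,r5:Add2
  c7: CDB Add2=14; stall  regs: r0:Add1,r1:7,r2:Mul1,r3:1,r4:1,r5:14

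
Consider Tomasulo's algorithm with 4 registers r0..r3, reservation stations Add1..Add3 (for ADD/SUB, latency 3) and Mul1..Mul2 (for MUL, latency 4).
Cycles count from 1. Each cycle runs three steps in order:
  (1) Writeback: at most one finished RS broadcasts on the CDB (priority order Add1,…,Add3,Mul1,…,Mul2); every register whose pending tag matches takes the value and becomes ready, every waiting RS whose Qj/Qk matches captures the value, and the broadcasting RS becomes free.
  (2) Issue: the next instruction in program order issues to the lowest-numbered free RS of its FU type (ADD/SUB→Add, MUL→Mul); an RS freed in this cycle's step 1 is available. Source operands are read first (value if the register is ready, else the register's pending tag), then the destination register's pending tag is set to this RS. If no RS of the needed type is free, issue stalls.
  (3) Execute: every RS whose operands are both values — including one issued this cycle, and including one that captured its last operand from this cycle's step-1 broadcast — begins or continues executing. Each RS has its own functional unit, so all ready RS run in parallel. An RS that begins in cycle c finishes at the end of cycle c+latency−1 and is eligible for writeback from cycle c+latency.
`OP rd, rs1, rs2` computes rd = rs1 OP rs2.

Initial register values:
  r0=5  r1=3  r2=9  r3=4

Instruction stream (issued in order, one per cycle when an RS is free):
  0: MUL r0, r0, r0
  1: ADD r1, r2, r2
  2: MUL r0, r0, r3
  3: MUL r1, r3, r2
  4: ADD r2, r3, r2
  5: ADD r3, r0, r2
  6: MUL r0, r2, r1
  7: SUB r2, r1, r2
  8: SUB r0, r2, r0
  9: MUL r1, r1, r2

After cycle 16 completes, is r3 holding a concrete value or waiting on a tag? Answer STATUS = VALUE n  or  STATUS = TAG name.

STATUS = VALUE 113

cycle 1: issue MUL r0<-Mul1 // r0:Mul1,r1:3,r2:9,r3:4
cycle 2: issue ADD r1<-Add1 // r0:Mul1,r1:Add1,r2:9,r3:4
cycle 3: issue MUL r0<-Mul2 // r0:Mul2,r1:Add1,r2:9,r3:4
cycle 4: stall // r0:Mul2,r1:Add1,r2:9,r3:4
cycle 5: CDB Add1=18; stall // r0:Mul2,r1:18,r2:9,r3:4
cycle 6: CDB Mul1=25; issue MUL r1<-Mul1 // r0:Mul2,r1:Mul1,r2:9,r3:4
cycle 7: issue ADD r2<-Add1 // r0:Mul2,r1:Mul1,r2:Add1,r3:4
cycle 8: issue ADD r3<-Add2 // r0:Mul2,r1:Mul1,r2:Add1,r3:Add2
cycle 9: stall // r0:Mul2,r1:Mul1,r2:Add1,r3:Add2
cycle 10: CDB Add1=13; stall // r0:Mul2,r1:Mul1,r2:13,r3:Add2
cycle 11: CDB Mul1=36; issue MUL r0<-Mul1 // r0:Mul1,r1:36,r2:13,r3:Add2
cycle 12: CDB Mul2=100; issue SUB r2<-Add1 // r0:Mul1,r1:36,r2:Add1,r3:Add2
cycle 13: issue SUB r0<-Add3 // r0:Add3,r1:36,r2:Add1,r3:Add2
cycle 14: issue MUL r1<-Mul2 // r0:Add3,r1:Mul2,r2:Add1,r3:Add2
cycle 15: CDB Add1=23 // r0:Add3,r1:Mul2,r2:23,r3:Add2
cycle 16: CDB Add2=113 // r0:Add3,r1:Mul2,r2:23,r3:113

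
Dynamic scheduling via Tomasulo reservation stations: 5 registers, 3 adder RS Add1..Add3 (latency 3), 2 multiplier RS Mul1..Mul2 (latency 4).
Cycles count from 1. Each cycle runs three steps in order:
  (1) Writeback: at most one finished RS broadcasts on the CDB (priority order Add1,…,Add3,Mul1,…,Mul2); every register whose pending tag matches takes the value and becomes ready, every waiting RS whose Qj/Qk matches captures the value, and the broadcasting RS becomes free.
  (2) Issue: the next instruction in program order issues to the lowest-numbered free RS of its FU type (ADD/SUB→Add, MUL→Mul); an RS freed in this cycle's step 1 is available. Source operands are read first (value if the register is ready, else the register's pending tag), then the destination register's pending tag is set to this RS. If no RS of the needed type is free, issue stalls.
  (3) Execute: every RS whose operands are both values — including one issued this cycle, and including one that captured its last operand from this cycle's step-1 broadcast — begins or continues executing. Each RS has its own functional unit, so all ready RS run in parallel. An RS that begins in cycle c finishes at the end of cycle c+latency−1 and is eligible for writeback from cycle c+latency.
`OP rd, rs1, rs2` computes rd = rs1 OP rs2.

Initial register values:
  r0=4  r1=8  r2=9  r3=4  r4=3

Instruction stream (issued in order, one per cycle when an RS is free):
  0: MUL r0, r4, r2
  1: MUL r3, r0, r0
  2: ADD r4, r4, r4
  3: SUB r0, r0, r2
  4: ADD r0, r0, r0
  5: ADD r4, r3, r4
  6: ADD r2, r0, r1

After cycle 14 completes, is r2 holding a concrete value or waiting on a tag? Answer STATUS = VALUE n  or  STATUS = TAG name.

STATUS = VALUE 44

  c1: issue MUL r0<-Mul1  regs: r0:Mul1,r1:8,r2:9,r3:4,r4:3
  c2: issue MUL r3<-Mul2  regs: r0:Mul1,r1:8,r2:9,r3:Mul2,r4:3
  c3: issue ADD r4<-Add1  regs: r0:Mul1,r1:8,r2:9,r3:Mul2,r4:Add1
  c4: issue SUB r0<-Add2  regs: r0:Add2,r1:8,r2:9,r3:Mul2,r4:Add1
  c5: CDB Mul1=27; issue ADD r0<-Add3  regs: r0:Add3,r1:8,r2:9,r3:Mul2,r4:Add1
  c6: CDB Add1=6; issue ADD r4<-Add1  regs: r0:Add3,r1:8,r2:9,r3:Mul2,r4:Add1
  c7: stall  regs: r0:Add3,r1:8,r2:9,r3:Mul2,r4:Add1
  c8: CDB Add2=18; issue ADD r2<-Add2  regs: r0:Add3,r1:8,r2:Add2,r3:Mul2,r4:Add1
  c9: CDB Mul2=729  regs: r0:Add3,r1:8,r2:Add2,r3:729,r4:Add1
  c10: -  regs: r0:Add3,r1:8,r2:Add2,r3:729,r4:Add1
  c11: CDB Add3=36  regs: r0:36,r1:8,r2:Add2,r3:729,r4:Add1
  c12: CDB Add1=735  regs: r0:36,r1:8,r2:Add2,r3:729,r4:735
  c13: -  regs: r0:36,r1:8,r2:Add2,r3:729,r4:735
  c14: CDB Add2=44  regs: r0:36,r1:8,r2:44,r3:729,r4:735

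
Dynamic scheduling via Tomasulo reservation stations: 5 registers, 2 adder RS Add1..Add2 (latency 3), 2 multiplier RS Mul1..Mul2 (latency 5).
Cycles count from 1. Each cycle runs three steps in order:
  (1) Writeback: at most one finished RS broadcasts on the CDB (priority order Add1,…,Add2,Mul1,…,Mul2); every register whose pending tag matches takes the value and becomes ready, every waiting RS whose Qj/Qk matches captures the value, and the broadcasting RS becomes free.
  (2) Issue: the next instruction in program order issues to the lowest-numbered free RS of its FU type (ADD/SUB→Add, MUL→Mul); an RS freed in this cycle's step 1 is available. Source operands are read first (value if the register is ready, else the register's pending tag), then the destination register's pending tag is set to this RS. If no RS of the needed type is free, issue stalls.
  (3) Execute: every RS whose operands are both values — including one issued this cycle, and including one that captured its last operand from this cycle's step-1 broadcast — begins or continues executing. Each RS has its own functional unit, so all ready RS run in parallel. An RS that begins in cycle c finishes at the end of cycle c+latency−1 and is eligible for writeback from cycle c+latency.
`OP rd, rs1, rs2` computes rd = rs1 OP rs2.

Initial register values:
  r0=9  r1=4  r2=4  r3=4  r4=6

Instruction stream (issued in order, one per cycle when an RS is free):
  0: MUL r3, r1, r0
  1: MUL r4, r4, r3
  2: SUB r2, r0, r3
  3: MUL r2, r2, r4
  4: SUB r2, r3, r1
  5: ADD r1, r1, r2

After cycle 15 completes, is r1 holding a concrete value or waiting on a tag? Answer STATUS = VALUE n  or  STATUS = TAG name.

  c1: issue MUL r3<-Mul1  regs: r0:9,r1:4,r2:4,r3:Mul1,r4:6
  c2: issue MUL r4<-Mul2  regs: r0:9,r1:4,r2:4,r3:Mul1,r4:Mul2
  c3: issue SUB r2<-Add1  regs: r0:9,r1:4,r2:Add1,r3:Mul1,r4:Mul2
  c4: stall  regs: r0:9,r1:4,r2:Add1,r3:Mul1,r4:Mul2
  c5: stall  regs: r0:9,r1:4,r2:Add1,r3:Mul1,r4:Mul2
  c6: CDB Mul1=36; issue MUL r2<-Mul1  regs: r0:9,r1:4,r2:Mul1,r3:36,r4:Mul2
  c7: issue SUB r2<-Add2  regs: r0:9,r1:4,r2:Add2,r3:36,r4:Mul2
  c8: stall  regs: r0:9,r1:4,r2:Add2,r3:36,r4:Mul2
  c9: CDB Add1=-27; issue ADD r1<-Add1  regs: r0:9,r1:Add1,r2:Add2,r3:36,r4:Mul2
  c10: CDB Add2=32  regs: r0:9,r1:Add1,r2:32,r3:36,r4:Mul2
  c11: CDB Mul2=216  regs: r0:9,r1:Add1,r2:32,r3:36,r4:216
  c12: -  regs: r0:9,r1:Add1,r2:32,r3:36,r4:216
  c13: CDB Add1=36  regs: r0:9,r1:36,r2:32,r3:36,r4:216
  c14: -  regs: r0:9,r1:36,r2:32,r3:36,r4:216
  c15: -  regs: r0:9,r1:36,r2:32,r3:36,r4:216

STATUS = VALUE 36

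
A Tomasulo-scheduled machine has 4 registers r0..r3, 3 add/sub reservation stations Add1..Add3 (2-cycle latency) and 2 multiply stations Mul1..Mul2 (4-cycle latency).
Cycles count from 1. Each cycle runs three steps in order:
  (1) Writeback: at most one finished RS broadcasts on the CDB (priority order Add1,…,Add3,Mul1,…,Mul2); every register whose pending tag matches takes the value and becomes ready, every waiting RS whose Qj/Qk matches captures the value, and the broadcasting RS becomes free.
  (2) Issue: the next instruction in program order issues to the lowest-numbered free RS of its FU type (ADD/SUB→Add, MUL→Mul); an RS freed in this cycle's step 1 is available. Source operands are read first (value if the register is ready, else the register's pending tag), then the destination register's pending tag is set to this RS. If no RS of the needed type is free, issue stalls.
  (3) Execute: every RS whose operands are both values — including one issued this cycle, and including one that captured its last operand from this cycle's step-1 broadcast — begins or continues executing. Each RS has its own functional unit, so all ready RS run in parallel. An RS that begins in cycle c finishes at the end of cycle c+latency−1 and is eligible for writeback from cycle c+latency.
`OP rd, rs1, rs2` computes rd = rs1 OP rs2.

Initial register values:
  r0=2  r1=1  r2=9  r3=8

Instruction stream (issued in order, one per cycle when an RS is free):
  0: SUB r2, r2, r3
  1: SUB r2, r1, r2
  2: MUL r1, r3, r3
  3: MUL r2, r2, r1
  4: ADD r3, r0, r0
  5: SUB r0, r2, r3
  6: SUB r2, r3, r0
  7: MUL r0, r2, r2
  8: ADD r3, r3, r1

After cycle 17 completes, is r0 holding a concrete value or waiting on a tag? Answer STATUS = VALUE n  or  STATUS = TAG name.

c1: issue SUB r2<-Add1 | r0:2,r1:1,r2:Add1,r3:8
c2: issue SUB r2<-Add2 | r0:2,r1:1,r2:Add2,r3:8
c3: CDB Add1=1; issue MUL r1<-Mul1 | r0:2,r1:Mul1,r2:Add2,r3:8
c4: issue MUL r2<-Mul2 | r0:2,r1:Mul1,r2:Mul2,r3:8
c5: CDB Add2=0; issue ADD r3<-Add1 | r0:2,r1:Mul1,r2:Mul2,r3:Add1
c6: issue SUB r0<-Add2 | r0:Add2,r1:Mul1,r2:Mul2,r3:Add1
c7: CDB Add1=4; issue SUB r2<-Add1 | r0:Add2,r1:Mul1,r2:Add1,r3:4
c8: CDB Mul1=64; issue MUL r0<-Mul1 | r0:Mul1,r1:64,r2:Add1,r3:4
c9: issue ADD r3<-Add3 | r0:Mul1,r1:64,r2:Add1,r3:Add3
c10: - | r0:Mul1,r1:64,r2:Add1,r3:Add3
c11: CDB Add3=68 | r0:Mul1,r1:64,r2:Add1,r3:68
c12: CDB Mul2=0 | r0:Mul1,r1:64,r2:Add1,r3:68
c13: - | r0:Mul1,r1:64,r2:Add1,r3:68
c14: CDB Add2=-4 | r0:Mul1,r1:64,r2:Add1,r3:68
c15: - | r0:Mul1,r1:64,r2:Add1,r3:68
c16: CDB Add1=8 | r0:Mul1,r1:64,r2:8,r3:68
c17: - | r0:Mul1,r1:64,r2:8,r3:68

STATUS = TAG Mul1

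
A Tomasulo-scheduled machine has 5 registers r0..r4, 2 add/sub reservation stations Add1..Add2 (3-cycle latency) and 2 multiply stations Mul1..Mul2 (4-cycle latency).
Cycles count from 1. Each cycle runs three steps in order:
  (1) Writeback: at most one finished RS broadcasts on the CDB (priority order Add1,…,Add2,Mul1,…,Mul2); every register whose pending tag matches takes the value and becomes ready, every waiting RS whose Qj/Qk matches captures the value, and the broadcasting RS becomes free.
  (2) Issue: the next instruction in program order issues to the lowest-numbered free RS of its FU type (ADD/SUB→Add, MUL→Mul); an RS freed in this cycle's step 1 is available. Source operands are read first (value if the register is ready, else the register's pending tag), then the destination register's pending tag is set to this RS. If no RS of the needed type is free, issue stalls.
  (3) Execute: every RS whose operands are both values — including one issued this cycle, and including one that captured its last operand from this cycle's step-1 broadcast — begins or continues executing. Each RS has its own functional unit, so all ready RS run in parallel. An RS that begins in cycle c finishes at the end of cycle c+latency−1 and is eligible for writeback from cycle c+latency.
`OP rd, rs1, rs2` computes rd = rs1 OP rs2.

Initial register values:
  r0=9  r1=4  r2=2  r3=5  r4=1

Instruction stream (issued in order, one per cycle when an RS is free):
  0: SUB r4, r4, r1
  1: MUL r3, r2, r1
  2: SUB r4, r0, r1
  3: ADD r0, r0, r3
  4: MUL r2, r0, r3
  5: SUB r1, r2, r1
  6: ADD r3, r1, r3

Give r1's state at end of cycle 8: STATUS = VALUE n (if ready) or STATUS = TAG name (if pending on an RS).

STATUS = TAG Add2

cycle 1: issue SUB r4<-Add1 // r0:9,r1:4,r2:2,r3:5,r4:Add1
cycle 2: issue MUL r3<-Mul1 // r0:9,r1:4,r2:2,r3:Mul1,r4:Add1
cycle 3: issue SUB r4<-Add2 // r0:9,r1:4,r2:2,r3:Mul1,r4:Add2
cycle 4: CDB Add1=-3; issue ADD r0<-Add1 // r0:Add1,r1:4,r2:2,r3:Mul1,r4:Add2
cycle 5: issue MUL r2<-Mul2 // r0:Add1,r1:4,r2:Mul2,r3:Mul1,r4:Add2
cycle 6: CDB Add2=5; issue SUB r1<-Add2 // r0:Add1,r1:Add2,r2:Mul2,r3:Mul1,r4:5
cycle 7: CDB Mul1=8; stall // r0:Add1,r1:Add2,r2:Mul2,r3:8,r4:5
cycle 8: stall // r0:Add1,r1:Add2,r2:Mul2,r3:8,r4:5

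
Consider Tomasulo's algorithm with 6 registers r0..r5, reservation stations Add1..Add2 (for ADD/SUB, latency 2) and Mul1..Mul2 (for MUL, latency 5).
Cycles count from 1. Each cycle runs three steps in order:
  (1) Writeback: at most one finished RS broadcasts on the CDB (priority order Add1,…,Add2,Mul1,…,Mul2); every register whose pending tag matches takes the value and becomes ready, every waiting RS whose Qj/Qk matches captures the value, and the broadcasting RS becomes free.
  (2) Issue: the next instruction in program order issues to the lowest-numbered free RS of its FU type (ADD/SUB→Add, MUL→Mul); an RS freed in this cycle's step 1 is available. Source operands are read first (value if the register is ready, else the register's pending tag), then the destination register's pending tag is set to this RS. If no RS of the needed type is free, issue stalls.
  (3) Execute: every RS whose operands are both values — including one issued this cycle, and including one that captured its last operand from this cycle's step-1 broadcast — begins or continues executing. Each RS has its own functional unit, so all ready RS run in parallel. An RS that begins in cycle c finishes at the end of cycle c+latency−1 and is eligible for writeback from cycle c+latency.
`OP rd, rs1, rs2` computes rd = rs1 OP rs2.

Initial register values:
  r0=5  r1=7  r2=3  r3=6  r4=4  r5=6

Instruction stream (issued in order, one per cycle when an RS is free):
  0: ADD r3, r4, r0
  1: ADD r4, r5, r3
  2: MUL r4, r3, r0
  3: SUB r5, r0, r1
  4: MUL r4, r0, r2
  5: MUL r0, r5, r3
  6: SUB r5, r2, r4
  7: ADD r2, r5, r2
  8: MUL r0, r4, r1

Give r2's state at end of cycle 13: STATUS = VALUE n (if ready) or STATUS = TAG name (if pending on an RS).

STATUS = TAG Add2

c1: issue ADD r3<-Add1 | r0:5,r1:7,r2:3,r3:Add1,r4:4,r5:6
c2: issue ADD r4<-Add2 | r0:5,r1:7,r2:3,r3:Add1,r4:Add2,r5:6
c3: CDB Add1=9; issue MUL r4<-Mul1 | r0:5,r1:7,r2:3,r3:9,r4:Mul1,r5:6
c4: issue SUB r5<-Add1 | r0:5,r1:7,r2:3,r3:9,r4:Mul1,r5:Add1
c5: CDB Add2=15; issue MUL r4<-Mul2 | r0:5,r1:7,r2:3,r3:9,r4:Mul2,r5:Add1
c6: CDB Add1=-2; stall | r0:5,r1:7,r2:3,r3:9,r4:Mul2,r5:-2
c7: stall | r0:5,r1:7,r2:3,r3:9,r4:Mul2,r5:-2
c8: CDB Mul1=45; issue MUL r0<-Mul1 | r0:Mul1,r1:7,r2:3,r3:9,r4:Mul2,r5:-2
c9: issue SUB r5<-Add1 | r0:Mul1,r1:7,r2:3,r3:9,r4:Mul2,r5:Add1
c10: CDB Mul2=15; issue ADD r2<-Add2 | r0:Mul1,r1:7,r2:Add2,r3:9,r4:15,r5:Add1
c11: issue MUL r0<-Mul2 | r0:Mul2,r1:7,r2:Add2,r3:9,r4:15,r5:Add1
c12: CDB Add1=-12 | r0:Mul2,r1:7,r2:Add2,r3:9,r4:15,r5:-12
c13: CDB Mul1=-18 | r0:Mul2,r1:7,r2:Add2,r3:9,r4:15,r5:-12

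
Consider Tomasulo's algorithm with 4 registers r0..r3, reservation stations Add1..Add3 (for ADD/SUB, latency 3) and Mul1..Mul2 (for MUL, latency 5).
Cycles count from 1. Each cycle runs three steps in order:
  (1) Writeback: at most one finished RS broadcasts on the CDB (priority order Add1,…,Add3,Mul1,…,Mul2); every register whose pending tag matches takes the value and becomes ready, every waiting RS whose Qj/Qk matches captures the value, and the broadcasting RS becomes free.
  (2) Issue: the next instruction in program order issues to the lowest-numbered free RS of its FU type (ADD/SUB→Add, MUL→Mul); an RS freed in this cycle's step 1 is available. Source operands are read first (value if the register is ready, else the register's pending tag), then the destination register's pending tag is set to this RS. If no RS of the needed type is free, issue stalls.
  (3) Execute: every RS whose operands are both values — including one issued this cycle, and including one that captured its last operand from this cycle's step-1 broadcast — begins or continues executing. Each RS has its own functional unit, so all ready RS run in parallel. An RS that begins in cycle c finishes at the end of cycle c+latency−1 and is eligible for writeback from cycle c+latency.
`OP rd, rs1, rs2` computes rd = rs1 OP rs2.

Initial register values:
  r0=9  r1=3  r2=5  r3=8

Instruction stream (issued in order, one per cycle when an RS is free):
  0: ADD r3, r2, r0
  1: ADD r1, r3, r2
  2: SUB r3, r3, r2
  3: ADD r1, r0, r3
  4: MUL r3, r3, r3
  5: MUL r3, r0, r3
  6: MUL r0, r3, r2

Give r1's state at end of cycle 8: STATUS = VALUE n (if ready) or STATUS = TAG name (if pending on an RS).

STATUS = TAG Add1

c1: issue ADD r3<-Add1 | r0:9,r1:3,r2:5,r3:Add1
c2: issue ADD r1<-Add2 | r0:9,r1:Add2,r2:5,r3:Add1
c3: issue SUB r3<-Add3 | r0:9,r1:Add2,r2:5,r3:Add3
c4: CDB Add1=14; issue ADD r1<-Add1 | r0:9,r1:Add1,r2:5,r3:Add3
c5: issue MUL r3<-Mul1 | r0:9,r1:Add1,r2:5,r3:Mul1
c6: issue MUL r3<-Mul2 | r0:9,r1:Add1,r2:5,r3:Mul2
c7: CDB Add2=19; stall | r0:9,r1:Add1,r2:5,r3:Mul2
c8: CDB Add3=9; stall | r0:9,r1:Add1,r2:5,r3:Mul2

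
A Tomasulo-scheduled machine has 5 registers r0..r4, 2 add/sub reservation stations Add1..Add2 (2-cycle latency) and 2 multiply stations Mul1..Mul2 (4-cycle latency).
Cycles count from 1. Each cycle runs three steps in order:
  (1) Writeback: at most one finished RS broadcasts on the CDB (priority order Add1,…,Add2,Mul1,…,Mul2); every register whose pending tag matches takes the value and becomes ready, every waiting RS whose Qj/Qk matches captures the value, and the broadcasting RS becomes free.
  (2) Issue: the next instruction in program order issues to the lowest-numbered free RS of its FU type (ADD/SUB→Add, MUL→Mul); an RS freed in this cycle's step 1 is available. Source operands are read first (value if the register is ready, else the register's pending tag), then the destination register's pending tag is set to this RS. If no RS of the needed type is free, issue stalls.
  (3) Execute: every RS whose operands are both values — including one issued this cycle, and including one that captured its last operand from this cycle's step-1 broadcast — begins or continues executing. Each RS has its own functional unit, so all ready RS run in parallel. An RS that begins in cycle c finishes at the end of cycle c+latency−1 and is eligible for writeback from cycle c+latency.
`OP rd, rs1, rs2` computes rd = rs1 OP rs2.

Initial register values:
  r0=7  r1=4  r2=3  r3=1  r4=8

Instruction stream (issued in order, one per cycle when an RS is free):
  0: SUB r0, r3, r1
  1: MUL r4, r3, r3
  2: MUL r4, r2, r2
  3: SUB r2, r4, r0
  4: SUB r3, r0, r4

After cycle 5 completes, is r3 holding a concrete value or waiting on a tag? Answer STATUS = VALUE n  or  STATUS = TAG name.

STATUS = TAG Add2

cycle 1: issue SUB r0<-Add1 // r0:Add1,r1:4,r2:3,r3:1,r4:8
cycle 2: issue MUL r4<-Mul1 // r0:Add1,r1:4,r2:3,r3:1,r4:Mul1
cycle 3: CDB Add1=-3; issue MUL r4<-Mul2 // r0:-3,r1:4,r2:3,r3:1,r4:Mul2
cycle 4: issue SUB r2<-Add1 // r0:-3,r1:4,r2:Add1,r3:1,r4:Mul2
cycle 5: issue SUB r3<-Add2 // r0:-3,r1:4,r2:Add1,r3:Add2,r4:Mul2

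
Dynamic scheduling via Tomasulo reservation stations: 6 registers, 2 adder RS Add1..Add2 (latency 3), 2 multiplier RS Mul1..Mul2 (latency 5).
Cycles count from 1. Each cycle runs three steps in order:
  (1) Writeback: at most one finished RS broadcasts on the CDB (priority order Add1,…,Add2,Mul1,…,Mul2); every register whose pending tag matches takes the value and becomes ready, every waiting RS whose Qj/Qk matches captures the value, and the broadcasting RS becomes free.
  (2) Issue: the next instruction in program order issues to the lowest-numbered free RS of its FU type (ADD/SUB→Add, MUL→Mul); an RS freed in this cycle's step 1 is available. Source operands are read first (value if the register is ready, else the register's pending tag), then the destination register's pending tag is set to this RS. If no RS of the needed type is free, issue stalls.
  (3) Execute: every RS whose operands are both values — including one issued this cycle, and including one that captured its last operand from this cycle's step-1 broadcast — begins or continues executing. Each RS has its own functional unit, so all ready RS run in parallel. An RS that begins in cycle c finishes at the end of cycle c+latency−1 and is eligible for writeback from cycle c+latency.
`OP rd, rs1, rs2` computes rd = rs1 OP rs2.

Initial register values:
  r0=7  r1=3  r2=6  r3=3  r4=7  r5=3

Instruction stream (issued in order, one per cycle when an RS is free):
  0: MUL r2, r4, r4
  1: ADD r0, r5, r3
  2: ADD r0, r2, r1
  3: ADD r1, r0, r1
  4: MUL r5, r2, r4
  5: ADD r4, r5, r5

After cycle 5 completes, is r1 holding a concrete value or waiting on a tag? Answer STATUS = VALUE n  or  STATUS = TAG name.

cycle 1: issue MUL r2<-Mul1 // r0:7,r1:3,r2:Mul1,r3:3,r4:7,r5:3
cycle 2: issue ADD r0<-Add1 // r0:Add1,r1:3,r2:Mul1,r3:3,r4:7,r5:3
cycle 3: issue ADD r0<-Add2 // r0:Add2,r1:3,r2:Mul1,r3:3,r4:7,r5:3
cycle 4: stall // r0:Add2,r1:3,r2:Mul1,r3:3,r4:7,r5:3
cycle 5: CDB Add1=6; issue ADD r1<-Add1 // r0:Add2,r1:Add1,r2:Mul1,r3:3,r4:7,r5:3

STATUS = TAG Add1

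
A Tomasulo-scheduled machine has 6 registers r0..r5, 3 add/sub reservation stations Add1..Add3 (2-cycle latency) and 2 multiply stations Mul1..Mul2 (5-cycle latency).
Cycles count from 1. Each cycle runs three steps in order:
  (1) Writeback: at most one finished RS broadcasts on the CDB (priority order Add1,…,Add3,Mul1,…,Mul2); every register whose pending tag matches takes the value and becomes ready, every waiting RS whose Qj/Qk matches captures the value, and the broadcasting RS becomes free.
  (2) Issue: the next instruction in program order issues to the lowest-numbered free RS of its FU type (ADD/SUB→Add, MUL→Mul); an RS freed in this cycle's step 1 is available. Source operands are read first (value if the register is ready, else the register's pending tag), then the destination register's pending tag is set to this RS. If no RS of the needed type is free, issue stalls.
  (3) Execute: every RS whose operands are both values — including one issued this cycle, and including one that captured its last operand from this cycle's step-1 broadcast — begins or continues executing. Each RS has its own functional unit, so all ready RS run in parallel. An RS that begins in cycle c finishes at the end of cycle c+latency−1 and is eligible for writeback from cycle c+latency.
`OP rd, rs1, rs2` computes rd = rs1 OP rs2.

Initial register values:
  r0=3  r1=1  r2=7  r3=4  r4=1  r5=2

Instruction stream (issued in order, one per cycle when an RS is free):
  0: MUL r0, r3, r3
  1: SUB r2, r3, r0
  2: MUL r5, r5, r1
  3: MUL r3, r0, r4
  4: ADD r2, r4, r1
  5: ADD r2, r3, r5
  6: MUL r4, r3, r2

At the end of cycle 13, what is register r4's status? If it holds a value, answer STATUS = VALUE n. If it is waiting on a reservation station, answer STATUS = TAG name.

STATUS = TAG Mul2

c1: issue MUL r0<-Mul1 | r0:Mul1,r1:1,r2:7,r3:4,r4:1,r5:2
c2: issue SUB r2<-Add1 | r0:Mul1,r1:1,r2:Add1,r3:4,r4:1,r5:2
c3: issue MUL r5<-Mul2 | r0:Mul1,r1:1,r2:Add1,r3:4,r4:1,r5:Mul2
c4: stall | r0:Mul1,r1:1,r2:Add1,r3:4,r4:1,r5:Mul2
c5: stall | r0:Mul1,r1:1,r2:Add1,r3:4,r4:1,r5:Mul2
c6: CDB Mul1=16; issue MUL r3<-Mul1 | r0:16,r1:1,r2:Add1,r3:Mul1,r4:1,r5:Mul2
c7: issue ADD r2<-Add2 | r0:16,r1:1,r2:Add2,r3:Mul1,r4:1,r5:Mul2
c8: CDB Add1=-12; issue ADD r2<-Add1 | r0:16,r1:1,r2:Add1,r3:Mul1,r4:1,r5:Mul2
c9: CDB Add2=2; stall | r0:16,r1:1,r2:Add1,r3:Mul1,r4:1,r5:Mul2
c10: CDB Mul2=2; issue MUL r4<-Mul2 | r0:16,r1:1,r2:Add1,r3:Mul1,r4:Mul2,r5:2
c11: CDB Mul1=16 | r0:16,r1:1,r2:Add1,r3:16,r4:Mul2,r5:2
c12: - | r0:16,r1:1,r2:Add1,r3:16,r4:Mul2,r5:2
c13: CDB Add1=18 | r0:16,r1:1,r2:18,r3:16,r4:Mul2,r5:2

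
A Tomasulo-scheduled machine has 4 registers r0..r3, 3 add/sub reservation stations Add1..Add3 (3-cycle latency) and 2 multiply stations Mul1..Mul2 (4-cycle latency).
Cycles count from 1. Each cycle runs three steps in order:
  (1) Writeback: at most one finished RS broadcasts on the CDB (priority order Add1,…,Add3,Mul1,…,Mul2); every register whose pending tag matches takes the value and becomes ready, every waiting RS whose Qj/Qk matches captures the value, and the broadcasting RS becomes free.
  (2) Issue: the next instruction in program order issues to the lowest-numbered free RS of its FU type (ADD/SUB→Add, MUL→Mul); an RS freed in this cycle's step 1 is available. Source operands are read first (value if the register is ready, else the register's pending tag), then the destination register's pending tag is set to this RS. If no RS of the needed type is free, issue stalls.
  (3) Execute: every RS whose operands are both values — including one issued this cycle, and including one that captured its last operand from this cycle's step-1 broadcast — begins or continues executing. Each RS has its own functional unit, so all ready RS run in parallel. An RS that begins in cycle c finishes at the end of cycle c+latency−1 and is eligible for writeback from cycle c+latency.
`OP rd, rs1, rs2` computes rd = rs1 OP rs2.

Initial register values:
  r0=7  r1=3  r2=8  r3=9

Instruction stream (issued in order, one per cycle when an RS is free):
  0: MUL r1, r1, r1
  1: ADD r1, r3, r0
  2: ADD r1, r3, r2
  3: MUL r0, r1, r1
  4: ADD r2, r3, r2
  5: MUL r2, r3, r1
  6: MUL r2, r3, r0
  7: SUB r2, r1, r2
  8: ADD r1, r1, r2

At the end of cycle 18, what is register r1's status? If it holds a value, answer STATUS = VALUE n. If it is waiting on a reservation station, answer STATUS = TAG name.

  c1: issue MUL r1<-Mul1  regs: r0:7,r1:Mul1,r2:8,r3:9
  c2: issue ADD r1<-Add1  regs: r0:7,r1:Add1,r2:8,r3:9
  c3: issue ADD r1<-Add2  regs: r0:7,r1:Add2,r2:8,r3:9
  c4: issue MUL r0<-Mul2  regs: r0:Mul2,r1:Add2,r2:8,r3:9
  c5: CDB Add1=16; issue ADD r2<-Add1  regs: r0:Mul2,r1:Add2,r2:Add1,r3:9
  c6: CDB Add2=17; stall  regs: r0:Mul2,r1:17,r2:Add1,r3:9
  c7: CDB Mul1=9; issue MUL r2<-Mul1  regs: r0:Mul2,r1:17,r2:Mul1,r3:9
  c8: CDB Add1=17; stall  regs: r0:Mul2,r1:17,r2:Mul1,r3:9
  c9: stall  regs: r0:Mul2,r1:17,r2:Mul1,r3:9
  c10: CDB Mul2=289; issue MUL r2<-Mul2  regs: r0:289,r1:17,r2:Mul2,r3:9
  c11: CDB Mul1=153; issue SUB r2<-Add1  regs: r0:289,r1:17,r2:Add1,r3:9
  c12: issue ADD r1<-Add2  regs: r0:289,r1:Add2,r2:Add1,r3:9
  c13: -  regs: r0:289,r1:Add2,r2:Add1,r3:9
  c14: CDB Mul2=2601  regs: r0:289,r1:Add2,r2:Add1,r3:9
  c15: -  regs: r0:289,r1:Add2,r2:Add1,r3:9
  c16: -  regs: r0:289,r1:Add2,r2:Add1,r3:9
  c17: CDB Add1=-2584  regs: r0:289,r1:Add2,r2:-2584,r3:9
  c18: -  regs: r0:289,r1:Add2,r2:-2584,r3:9

STATUS = TAG Add2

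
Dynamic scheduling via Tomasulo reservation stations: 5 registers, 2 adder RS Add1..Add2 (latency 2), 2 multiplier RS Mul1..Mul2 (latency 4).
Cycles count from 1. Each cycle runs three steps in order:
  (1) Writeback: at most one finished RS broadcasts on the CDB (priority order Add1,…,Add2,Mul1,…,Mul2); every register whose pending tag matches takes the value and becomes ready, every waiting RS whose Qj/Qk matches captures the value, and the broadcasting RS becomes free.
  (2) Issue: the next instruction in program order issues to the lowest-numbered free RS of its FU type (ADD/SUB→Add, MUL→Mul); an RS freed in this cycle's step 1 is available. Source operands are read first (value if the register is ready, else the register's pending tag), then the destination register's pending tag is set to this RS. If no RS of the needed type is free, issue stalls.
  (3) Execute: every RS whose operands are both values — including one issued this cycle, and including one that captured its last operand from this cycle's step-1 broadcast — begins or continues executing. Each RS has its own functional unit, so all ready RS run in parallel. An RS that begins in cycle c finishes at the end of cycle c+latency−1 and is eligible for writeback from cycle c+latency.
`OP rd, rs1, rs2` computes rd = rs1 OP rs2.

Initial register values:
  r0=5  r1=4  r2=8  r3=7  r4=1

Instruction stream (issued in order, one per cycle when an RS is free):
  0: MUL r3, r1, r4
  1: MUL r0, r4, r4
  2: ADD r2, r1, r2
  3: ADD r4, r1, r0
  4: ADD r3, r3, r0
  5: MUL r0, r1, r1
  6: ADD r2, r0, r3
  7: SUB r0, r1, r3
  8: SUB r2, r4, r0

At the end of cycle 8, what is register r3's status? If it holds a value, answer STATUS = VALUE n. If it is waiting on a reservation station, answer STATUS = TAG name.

STATUS = TAG Add1

c1: issue MUL r3<-Mul1 | r0:5,r1:4,r2:8,r3:Mul1,r4:1
c2: issue MUL r0<-Mul2 | r0:Mul2,r1:4,r2:8,r3:Mul1,r4:1
c3: issue ADD r2<-Add1 | r0:Mul2,r1:4,r2:Add1,r3:Mul1,r4:1
c4: issue ADD r4<-Add2 | r0:Mul2,r1:4,r2:Add1,r3:Mul1,r4:Add2
c5: CDB Add1=12; issue ADD r3<-Add1 | r0:Mul2,r1:4,r2:12,r3:Add1,r4:Add2
c6: CDB Mul1=4; issue MUL r0<-Mul1 | r0:Mul1,r1:4,r2:12,r3:Add1,r4:Add2
c7: CDB Mul2=1; stall | r0:Mul1,r1:4,r2:12,r3:Add1,r4:Add2
c8: stall | r0:Mul1,r1:4,r2:12,r3:Add1,r4:Add2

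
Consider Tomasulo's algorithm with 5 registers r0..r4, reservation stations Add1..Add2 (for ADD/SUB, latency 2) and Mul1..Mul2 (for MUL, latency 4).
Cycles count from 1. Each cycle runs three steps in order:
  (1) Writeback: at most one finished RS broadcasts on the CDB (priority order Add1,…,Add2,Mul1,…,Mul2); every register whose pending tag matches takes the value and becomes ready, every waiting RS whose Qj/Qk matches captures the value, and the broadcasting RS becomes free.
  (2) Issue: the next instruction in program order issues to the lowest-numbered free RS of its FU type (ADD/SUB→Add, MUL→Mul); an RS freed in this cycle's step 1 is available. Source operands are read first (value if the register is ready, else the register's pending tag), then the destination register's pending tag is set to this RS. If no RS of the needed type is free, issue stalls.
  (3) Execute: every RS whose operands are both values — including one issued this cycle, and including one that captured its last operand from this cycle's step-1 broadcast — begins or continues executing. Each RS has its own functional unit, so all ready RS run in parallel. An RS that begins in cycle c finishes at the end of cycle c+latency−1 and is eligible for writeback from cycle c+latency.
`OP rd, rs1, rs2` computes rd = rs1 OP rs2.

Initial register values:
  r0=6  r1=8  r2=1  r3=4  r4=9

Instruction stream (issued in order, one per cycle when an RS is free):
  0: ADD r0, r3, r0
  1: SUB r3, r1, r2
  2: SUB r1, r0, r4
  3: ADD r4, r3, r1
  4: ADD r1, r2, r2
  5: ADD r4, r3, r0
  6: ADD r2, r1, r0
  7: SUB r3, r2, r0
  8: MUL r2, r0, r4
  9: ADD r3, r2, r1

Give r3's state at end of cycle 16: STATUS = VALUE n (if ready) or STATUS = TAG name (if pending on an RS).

  c1: issue ADD r0<-Add1  regs: r0:Add1,r1:8,r2:1,r3:4,r4:9
  c2: issue SUB r3<-Add2  regs: r0:Add1,r1:8,r2:1,r3:Add2,r4:9
  c3: CDB Add1=10; issue SUB r1<-Add1  regs: r0:10,r1:Add1,r2:1,r3:Add2,r4:9
  c4: CDB Add2=7; issue ADD r4<-Add2  regs: r0:10,r1:Add1,r2:1,r3:7,r4:Add2
  c5: CDB Add1=1; issue ADD r1<-Add1  regs: r0:10,r1:Add1,r2:1,r3:7,r4:Add2
  c6: stall  regs: r0:10,r1:Add1,r2:1,r3:7,r4:Add2
  c7: CDB Add1=2; issue ADD r4<-Add1  regs: r0:10,r1:2,r2:1,r3:7,r4:Add1
  c8: CDB Add2=8; issue ADD r2<-Add2  regs: r0:10,r1:2,r2:Add2,r3:7,r4:Add1
  c9: CDB Add1=17; issue SUB r3<-Add1  regs: r0:10,r1:2,r2:Add2,r3:Add1,r4:17
  c10: CDB Add2=12; issue MUL r2<-Mul1  regs: r0:10,r1:2,r2:Mul1,r3:Add1,r4:17
  c11: issue ADD r3<-Add2  regs: r0:10,r1:2,r2:Mul1,r3:Add2,r4:17
  c12: CDB Add1=2  regs: r0:10,r1:2,r2:Mul1,r3:Add2,r4:17
  c13: -  regs: r0:10,r1:2,r2:Mul1,r3:Add2,r4:17
  c14: CDB Mul1=170  regs: r0:10,r1:2,r2:170,r3:Add2,r4:17
  c15: -  regs: r0:10,r1:2,r2:170,r3:Add2,r4:17
  c16: CDB Add2=172  regs: r0:10,r1:2,r2:170,r3:172,r4:17

STATUS = VALUE 172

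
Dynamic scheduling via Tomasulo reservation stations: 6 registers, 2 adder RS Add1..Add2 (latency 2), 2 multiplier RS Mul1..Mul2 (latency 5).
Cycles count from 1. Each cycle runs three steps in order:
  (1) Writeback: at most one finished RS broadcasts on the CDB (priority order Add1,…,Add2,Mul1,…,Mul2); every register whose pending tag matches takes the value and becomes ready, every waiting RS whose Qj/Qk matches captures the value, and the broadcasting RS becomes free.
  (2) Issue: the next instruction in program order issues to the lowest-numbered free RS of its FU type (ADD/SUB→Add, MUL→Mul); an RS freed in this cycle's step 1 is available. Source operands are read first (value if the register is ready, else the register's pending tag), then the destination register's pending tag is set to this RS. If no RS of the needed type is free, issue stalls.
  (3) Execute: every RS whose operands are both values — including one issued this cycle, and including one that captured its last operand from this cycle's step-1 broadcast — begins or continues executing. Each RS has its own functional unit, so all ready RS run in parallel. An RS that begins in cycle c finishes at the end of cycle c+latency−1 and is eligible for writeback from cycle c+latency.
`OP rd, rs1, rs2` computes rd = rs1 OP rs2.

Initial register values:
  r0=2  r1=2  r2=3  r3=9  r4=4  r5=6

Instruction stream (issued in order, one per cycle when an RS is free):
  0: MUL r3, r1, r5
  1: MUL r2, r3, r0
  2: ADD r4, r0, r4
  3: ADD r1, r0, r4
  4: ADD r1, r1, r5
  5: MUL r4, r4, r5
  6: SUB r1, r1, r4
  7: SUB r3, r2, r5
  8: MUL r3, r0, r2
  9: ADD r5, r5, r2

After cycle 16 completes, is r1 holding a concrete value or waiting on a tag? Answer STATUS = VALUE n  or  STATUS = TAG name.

  c1: issue MUL r3<-Mul1  regs: r0:2,r1:2,r2:3,r3:Mul1,r4:4,r5:6
  c2: issue MUL r2<-Mul2  regs: r0:2,r1:2,r2:Mul2,r3:Mul1,r4:4,r5:6
  c3: issue ADD r4<-Add1  regs: r0:2,r1:2,r2:Mul2,r3:Mul1,r4:Add1,r5:6
  c4: issue ADD r1<-Add2  regs: r0:2,r1:Add2,r2:Mul2,r3:Mul1,r4:Add1,r5:6
  c5: CDB Add1=6; issue ADD r1<-Add1  regs: r0:2,r1:Add1,r2:Mul2,r3:Mul1,r4:6,r5:6
  c6: CDB Mul1=12; issue MUL r4<-Mul1  regs: r0:2,r1:Add1,r2:Mul2,r3:12,r4:Mul1,r5:6
  c7: CDB Add2=8; issue SUB r1<-Add2  regs: r0:2,r1:Add2,r2:Mul2,r3:12,r4:Mul1,r5:6
  c8: stall  regs: r0:2,r1:Add2,r2:Mul2,r3:12,r4:Mul1,r5:6
  c9: CDB Add1=14; issue SUB r3<-Add1  regs: r0:2,r1:Add2,r2:Mul2,r3:Add1,r4:Mul1,r5:6
  c10: stall  regs: r0:2,r1:Add2,r2:Mul2,r3:Add1,r4:Mul1,r5:6
  c11: CDB Mul1=36; issue MUL r3<-Mul1  regs: r0:2,r1:Add2,r2:Mul2,r3:Mul1,r4:36,r5:6
  c12: CDB Mul2=24; stall  regs: r0:2,r1:Add2,r2:24,r3:Mul1,r4:36,r5:6
  c13: CDB Add2=-22; issue ADD r5<-Add2  regs: r0:2,r1:-22,r2:24,r3:Mul1,r4:36,r5:Add2
  c14: CDB Add1=18  regs: r0:2,r1:-22,r2:24,r3:Mul1,r4:36,r5:Add2
  c15: CDB Add2=30  regs: r0:2,r1:-22,r2:24,r3:Mul1,r4:36,r5:30
  c16: -  regs: r0:2,r1:-22,r2:24,r3:Mul1,r4:36,r5:30

STATUS = VALUE -22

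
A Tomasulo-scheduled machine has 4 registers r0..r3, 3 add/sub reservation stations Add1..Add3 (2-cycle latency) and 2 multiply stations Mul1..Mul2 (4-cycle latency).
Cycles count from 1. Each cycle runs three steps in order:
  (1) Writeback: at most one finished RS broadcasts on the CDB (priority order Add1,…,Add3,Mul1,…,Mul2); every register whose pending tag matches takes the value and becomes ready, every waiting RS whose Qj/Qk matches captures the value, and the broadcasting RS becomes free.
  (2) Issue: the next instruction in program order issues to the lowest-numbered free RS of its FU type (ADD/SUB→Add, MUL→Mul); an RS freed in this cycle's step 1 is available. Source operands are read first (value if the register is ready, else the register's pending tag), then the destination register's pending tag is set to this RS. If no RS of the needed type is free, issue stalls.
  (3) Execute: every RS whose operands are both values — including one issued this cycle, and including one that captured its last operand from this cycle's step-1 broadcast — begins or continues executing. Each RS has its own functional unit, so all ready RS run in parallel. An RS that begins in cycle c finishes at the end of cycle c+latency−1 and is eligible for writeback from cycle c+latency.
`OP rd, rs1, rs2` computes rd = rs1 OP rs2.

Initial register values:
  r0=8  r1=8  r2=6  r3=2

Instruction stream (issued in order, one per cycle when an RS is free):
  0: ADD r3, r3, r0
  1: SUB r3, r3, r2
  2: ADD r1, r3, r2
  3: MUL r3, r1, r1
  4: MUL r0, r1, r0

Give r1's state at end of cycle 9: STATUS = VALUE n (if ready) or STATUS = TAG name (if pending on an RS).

cycle 1: issue ADD r3<-Add1 // r0:8,r1:8,r2:6,r3:Add1
cycle 2: issue SUB r3<-Add2 // r0:8,r1:8,r2:6,r3:Add2
cycle 3: CDB Add1=10; issue ADD r1<-Add1 // r0:8,r1:Add1,r2:6,r3:Add2
cycle 4: issue MUL r3<-Mul1 // r0:8,r1:Add1,r2:6,r3:Mul1
cycle 5: CDB Add2=4; issue MUL r0<-Mul2 // r0:Mul2,r1:Add1,r2:6,r3:Mul1
cycle 6: - // r0:Mul2,r1:Add1,r2:6,r3:Mul1
cycle 7: CDB Add1=10 // r0:Mul2,r1:10,r2:6,r3:Mul1
cycle 8: - // r0:Mul2,r1:10,r2:6,r3:Mul1
cycle 9: - // r0:Mul2,r1:10,r2:6,r3:Mul1

STATUS = VALUE 10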